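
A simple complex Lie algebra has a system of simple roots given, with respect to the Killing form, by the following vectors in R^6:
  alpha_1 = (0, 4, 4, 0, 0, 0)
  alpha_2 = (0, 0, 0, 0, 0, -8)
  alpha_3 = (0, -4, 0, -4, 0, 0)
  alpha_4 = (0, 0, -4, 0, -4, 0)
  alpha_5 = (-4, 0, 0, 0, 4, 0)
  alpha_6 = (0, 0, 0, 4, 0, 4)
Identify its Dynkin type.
Compute the Cartan integers a_ij = 2(alpha_i, alpha_j)/(alpha_j, alpha_j); the resulting 6x6 Cartan matrix is
[[2, 0, -1, -1, 0, 0], [0, 2, 0, 0, 0, -2], [-1, 0, 2, 0, 0, -1], [-1, 0, 0, 2, -1, 0], [0, 0, 0, -1, 2, 0], [0, -1, -1, 0, 0, 2]].
The roots have two lengths (squared-length ratio 2:1); the short ones are alpha_{1,3,4,5,6}. The associated Dynkin diagram is a chain of 6 nodes with a double edge at one end; the terminal node there is the unique long simple root (C_6), so the type is C_6 (the algebra sp(12)).

C6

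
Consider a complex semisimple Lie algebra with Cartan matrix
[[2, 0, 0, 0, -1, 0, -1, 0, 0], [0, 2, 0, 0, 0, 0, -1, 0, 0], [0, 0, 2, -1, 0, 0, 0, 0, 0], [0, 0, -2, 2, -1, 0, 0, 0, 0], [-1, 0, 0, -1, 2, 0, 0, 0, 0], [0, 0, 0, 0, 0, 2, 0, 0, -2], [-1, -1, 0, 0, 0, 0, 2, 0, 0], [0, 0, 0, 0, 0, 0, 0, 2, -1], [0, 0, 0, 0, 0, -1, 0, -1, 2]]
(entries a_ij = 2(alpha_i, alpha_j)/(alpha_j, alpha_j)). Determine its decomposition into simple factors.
The diagram associated to this matrix has two connected components: the simple roots {alpha_1, alpha_2, alpha_3, alpha_4, alpha_5, alpha_7} form a chain of 6 nodes with a double edge at one end; the terminal node there is the unique short simple root (B_6), and {alpha_6, alpha_8, alpha_9} form a chain of 3 nodes with a double edge at one end; the terminal node there is the unique long simple root (C_3). A semisimple Lie algebra decomposes uniquely as the direct sum of simple ideals, one per connected component of its Dynkin diagram, so g ≅ B_6 ⊕ C_3 (dimension 78 + 21 = 99).

B_6 + C_3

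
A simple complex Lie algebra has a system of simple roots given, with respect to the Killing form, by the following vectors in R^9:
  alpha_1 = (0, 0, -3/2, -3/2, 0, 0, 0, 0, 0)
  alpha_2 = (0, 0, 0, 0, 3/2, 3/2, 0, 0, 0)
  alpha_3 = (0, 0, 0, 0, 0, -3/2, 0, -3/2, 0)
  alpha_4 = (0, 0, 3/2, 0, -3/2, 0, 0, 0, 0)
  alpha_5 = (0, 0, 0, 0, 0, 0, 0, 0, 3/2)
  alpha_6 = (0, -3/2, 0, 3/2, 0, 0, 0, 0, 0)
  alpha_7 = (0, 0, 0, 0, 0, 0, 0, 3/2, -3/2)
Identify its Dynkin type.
Compute the Cartan integers a_ij = 2(alpha_i, alpha_j)/(alpha_j, alpha_j); the resulting 7x7 Cartan matrix is
[[2, 0, 0, -1, 0, -1, 0], [0, 2, -1, -1, 0, 0, 0], [0, -1, 2, 0, 0, 0, -1], [-1, -1, 0, 2, 0, 0, 0], [0, 0, 0, 0, 2, 0, -1], [-1, 0, 0, 0, 0, 2, 0], [0, 0, -1, 0, -2, 0, 2]].
The roots have two lengths (squared-length ratio 2:1); the short ones are alpha_{5}. The associated Dynkin diagram is a chain of 7 nodes with a double edge at one end; the terminal node there is the unique short simple root (B_7), so the type is B_7 (the algebra so(15)).

type B_7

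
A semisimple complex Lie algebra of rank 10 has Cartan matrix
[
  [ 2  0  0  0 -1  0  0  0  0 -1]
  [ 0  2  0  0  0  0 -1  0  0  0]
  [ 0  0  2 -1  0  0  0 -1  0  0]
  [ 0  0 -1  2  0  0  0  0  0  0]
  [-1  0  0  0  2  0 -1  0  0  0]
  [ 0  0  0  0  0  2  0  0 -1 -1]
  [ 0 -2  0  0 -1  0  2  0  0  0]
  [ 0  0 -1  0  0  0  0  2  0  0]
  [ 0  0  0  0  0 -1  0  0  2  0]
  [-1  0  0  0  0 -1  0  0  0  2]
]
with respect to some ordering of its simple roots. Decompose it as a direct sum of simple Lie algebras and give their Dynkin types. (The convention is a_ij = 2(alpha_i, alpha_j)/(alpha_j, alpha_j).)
A_3 + B_7

The diagram associated to this matrix has two connected components: the simple roots {alpha_3, alpha_4, alpha_8} form a chain of 3 nodes with single edges (A_3), and {alpha_1, alpha_2, alpha_5, alpha_6, alpha_7, alpha_9, alpha_10} form a chain of 7 nodes with a double edge at one end; the terminal node there is the unique short simple root (B_7). A semisimple Lie algebra decomposes uniquely as the direct sum of simple ideals, one per connected component of its Dynkin diagram, so g ≅ A_3 ⊕ B_7 (dimension 15 + 105 = 120).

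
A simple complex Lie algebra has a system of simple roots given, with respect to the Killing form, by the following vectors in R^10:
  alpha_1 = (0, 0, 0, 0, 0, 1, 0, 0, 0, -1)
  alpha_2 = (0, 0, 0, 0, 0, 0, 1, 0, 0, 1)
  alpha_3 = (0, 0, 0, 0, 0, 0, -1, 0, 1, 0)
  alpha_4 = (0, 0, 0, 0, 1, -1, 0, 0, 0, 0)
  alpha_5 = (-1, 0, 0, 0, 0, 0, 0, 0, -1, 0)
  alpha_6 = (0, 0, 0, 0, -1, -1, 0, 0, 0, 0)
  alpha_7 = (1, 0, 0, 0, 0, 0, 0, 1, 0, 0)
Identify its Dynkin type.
type D_7

Compute the Cartan integers a_ij = 2(alpha_i, alpha_j)/(alpha_j, alpha_j); the resulting 7x7 Cartan matrix is
[[2, -1, 0, -1, 0, -1, 0], [-1, 2, -1, 0, 0, 0, 0], [0, -1, 2, 0, -1, 0, 0], [-1, 0, 0, 2, 0, 0, 0], [0, 0, -1, 0, 2, 0, -1], [-1, 0, 0, 0, 0, 2, 0], [0, 0, 0, 0, -1, 0, 2]].
All simple roots have the same length, so the diagram is simply laced. The associated Dynkin diagram is a chain of 5 nodes with a fork of two nodes at one end (D_7), so the type is D_7 (the algebra so(14)).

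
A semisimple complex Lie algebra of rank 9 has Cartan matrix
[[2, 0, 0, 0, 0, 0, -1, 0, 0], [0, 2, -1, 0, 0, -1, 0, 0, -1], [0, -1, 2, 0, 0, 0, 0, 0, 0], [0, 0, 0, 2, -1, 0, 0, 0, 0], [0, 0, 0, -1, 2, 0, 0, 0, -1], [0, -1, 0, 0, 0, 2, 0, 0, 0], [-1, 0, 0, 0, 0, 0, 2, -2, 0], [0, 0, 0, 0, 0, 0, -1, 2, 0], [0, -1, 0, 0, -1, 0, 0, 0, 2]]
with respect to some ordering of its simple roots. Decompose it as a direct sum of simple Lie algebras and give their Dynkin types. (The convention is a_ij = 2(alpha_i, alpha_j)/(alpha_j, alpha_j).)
The diagram associated to this matrix has two connected components: the simple roots {alpha_1, alpha_7, alpha_8} form a chain of 3 nodes with a double edge at one end; the terminal node there is the unique short simple root (B_3), and {alpha_2, alpha_3, alpha_4, alpha_5, alpha_6, alpha_9} form a chain of 4 nodes with a fork of two nodes at one end (D_6). A semisimple Lie algebra decomposes uniquely as the direct sum of simple ideals, one per connected component of its Dynkin diagram, so g ≅ B_3 ⊕ D_6 (dimension 21 + 66 = 87).

B_3 (so(7)) + D_6 (so(12))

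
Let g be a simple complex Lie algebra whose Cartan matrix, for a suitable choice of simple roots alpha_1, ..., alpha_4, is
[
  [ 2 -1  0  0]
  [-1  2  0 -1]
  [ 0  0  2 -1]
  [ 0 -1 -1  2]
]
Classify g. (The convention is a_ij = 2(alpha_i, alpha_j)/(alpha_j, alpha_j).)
The matrix has rank 4 with 2's on the diagonal. Reading the off-diagonal entries as Dynkin edges (a single edge where a_ij = a_ji = -1; a double or triple edge where a_ij * a_ji = 2 or 3), the diagram is a chain of 4 nodes with single edges (A_4). One simple-root ordering that puts it in standard form is (alpha_3, alpha_4, alpha_2, alpha_1). So the algebra is type A_4, i.e. sl(5).

A_4 (sl(5))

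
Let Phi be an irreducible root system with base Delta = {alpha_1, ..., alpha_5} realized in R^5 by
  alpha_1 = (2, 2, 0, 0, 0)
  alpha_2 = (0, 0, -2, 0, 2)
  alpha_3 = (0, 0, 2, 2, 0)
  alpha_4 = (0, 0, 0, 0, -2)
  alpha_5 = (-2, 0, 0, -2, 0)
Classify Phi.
B_5 (so(11))

Compute the Cartan integers a_ij = 2(alpha_i, alpha_j)/(alpha_j, alpha_j); the resulting 5x5 Cartan matrix is
[[2, 0, 0, 0, -1], [0, 2, -1, -2, 0], [0, -1, 2, 0, -1], [0, -1, 0, 2, 0], [-1, 0, -1, 0, 2]].
The roots have two lengths (squared-length ratio 2:1); the short ones are alpha_{4}. The associated Dynkin diagram is a chain of 5 nodes with a double edge at one end; the terminal node there is the unique short simple root (B_5), so the type is B_5 (the algebra so(11)).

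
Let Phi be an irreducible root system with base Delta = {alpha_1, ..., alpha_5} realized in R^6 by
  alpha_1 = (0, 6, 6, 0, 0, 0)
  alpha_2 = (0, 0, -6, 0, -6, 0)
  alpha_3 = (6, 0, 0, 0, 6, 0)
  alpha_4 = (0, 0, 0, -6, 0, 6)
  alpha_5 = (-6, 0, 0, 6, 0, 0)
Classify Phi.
Compute the Cartan integers a_ij = 2(alpha_i, alpha_j)/(alpha_j, alpha_j); the resulting 5x5 Cartan matrix is
[[2, -1, 0, 0, 0], [-1, 2, -1, 0, 0], [0, -1, 2, 0, -1], [0, 0, 0, 2, -1], [0, 0, -1, -1, 2]].
All simple roots have the same length, so the diagram is simply laced. The associated Dynkin diagram is a chain of 5 nodes with single edges (A_5), so the type is A_5 (the algebra sl(6)).

A5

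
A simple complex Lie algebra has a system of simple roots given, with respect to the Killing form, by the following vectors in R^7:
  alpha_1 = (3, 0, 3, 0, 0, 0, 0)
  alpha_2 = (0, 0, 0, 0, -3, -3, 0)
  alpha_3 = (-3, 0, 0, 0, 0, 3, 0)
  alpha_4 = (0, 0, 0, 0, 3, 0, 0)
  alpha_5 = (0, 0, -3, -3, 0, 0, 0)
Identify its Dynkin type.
type B_5

Compute the Cartan integers a_ij = 2(alpha_i, alpha_j)/(alpha_j, alpha_j); the resulting 5x5 Cartan matrix is
[[2, 0, -1, 0, -1], [0, 2, -1, -2, 0], [-1, -1, 2, 0, 0], [0, -1, 0, 2, 0], [-1, 0, 0, 0, 2]].
The roots have two lengths (squared-length ratio 2:1); the short ones are alpha_{4}. The associated Dynkin diagram is a chain of 5 nodes with a double edge at one end; the terminal node there is the unique short simple root (B_5), so the type is B_5 (the algebra so(11)).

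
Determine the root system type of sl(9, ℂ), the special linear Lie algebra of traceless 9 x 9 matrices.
This is sl(9), which has dimension 9^2 - 1 = 80 and rank 9 - 1 = 8 (a Cartan subalgebra is the diagonal traceless matrices). In the classification of classical Lie algebras, the special linear algebra sl(n+1) has type A_n; here n = 8, so the Dynkin diagram is a chain of 8 nodes with single edges (A_8). Hence the type is A_8.

type A_8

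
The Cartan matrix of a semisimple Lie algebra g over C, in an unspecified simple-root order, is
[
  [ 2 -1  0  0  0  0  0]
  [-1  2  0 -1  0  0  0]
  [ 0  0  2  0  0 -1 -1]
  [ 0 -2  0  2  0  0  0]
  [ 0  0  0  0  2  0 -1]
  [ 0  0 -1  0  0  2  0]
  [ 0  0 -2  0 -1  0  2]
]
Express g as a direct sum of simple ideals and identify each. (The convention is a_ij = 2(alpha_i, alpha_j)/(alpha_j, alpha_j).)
C_3 + F_4

The diagram associated to this matrix has two connected components: the simple roots {alpha_1, alpha_2, alpha_4} form a chain of 3 nodes with a double edge at one end; the terminal node there is the unique long simple root (C_3), and {alpha_3, alpha_5, alpha_6, alpha_7} form a chain of 4 nodes with a double edge between the middle two (F_4). A semisimple Lie algebra decomposes uniquely as the direct sum of simple ideals, one per connected component of its Dynkin diagram, so g ≅ C_3 ⊕ F_4 (dimension 21 + 52 = 73).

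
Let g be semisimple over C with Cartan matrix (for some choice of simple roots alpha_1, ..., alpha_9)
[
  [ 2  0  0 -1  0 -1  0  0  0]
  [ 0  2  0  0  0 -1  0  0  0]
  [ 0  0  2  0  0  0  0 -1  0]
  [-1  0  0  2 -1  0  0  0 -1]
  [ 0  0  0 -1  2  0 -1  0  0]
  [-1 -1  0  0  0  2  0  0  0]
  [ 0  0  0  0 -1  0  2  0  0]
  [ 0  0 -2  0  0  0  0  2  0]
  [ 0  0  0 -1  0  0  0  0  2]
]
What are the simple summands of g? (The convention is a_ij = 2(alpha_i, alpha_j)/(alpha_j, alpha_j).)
The diagram associated to this matrix has two connected components: the simple roots {alpha_3, alpha_8} form a chain of 2 nodes with a double edge at one end; the terminal node there is the unique short simple root (B_2), and {alpha_1, alpha_2, alpha_4, alpha_5, alpha_6, alpha_7, alpha_9} form a chain of 6 nodes with one extra node attached to the third node from one end (E_7). A semisimple Lie algebra decomposes uniquely as the direct sum of simple ideals, one per connected component of its Dynkin diagram, so g ≅ B_2 ⊕ E_7 (dimension 10 + 133 = 143).

B_2 (so(5)) + E_7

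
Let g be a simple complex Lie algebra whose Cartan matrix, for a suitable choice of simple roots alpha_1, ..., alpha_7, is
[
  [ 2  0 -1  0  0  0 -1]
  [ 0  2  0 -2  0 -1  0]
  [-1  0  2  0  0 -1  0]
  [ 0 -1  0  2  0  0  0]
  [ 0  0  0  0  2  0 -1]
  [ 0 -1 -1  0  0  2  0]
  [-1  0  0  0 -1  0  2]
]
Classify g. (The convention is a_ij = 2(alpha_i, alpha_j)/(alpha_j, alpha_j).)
The matrix has rank 7 with 2's on the diagonal. Reading the off-diagonal entries as Dynkin edges (a single edge where a_ij = a_ji = -1; a double or triple edge where a_ij * a_ji = 2 or 3), the diagram is a chain of 7 nodes with a double edge at one end; the terminal node there is the unique short simple root (B_7). One simple-root ordering that puts it in standard form is (alpha_5, alpha_7, alpha_1, alpha_3, alpha_6, alpha_2, alpha_4). So the algebra is type B_7, i.e. so(15).

B_7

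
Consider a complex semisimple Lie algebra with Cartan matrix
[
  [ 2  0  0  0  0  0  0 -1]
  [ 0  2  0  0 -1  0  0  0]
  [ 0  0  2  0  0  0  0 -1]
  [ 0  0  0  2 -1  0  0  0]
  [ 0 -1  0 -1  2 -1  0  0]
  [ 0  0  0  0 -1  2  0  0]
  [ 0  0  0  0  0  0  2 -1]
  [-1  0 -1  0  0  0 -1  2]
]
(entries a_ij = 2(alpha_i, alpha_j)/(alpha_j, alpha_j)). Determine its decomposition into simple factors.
The diagram associated to this matrix has two connected components: the simple roots {alpha_2, alpha_4, alpha_5, alpha_6} form a chain of 2 nodes with a fork of two nodes at one end (D_4), and {alpha_1, alpha_3, alpha_7, alpha_8} form a chain of 2 nodes with a fork of two nodes at one end (D_4). A semisimple Lie algebra decomposes uniquely as the direct sum of simple ideals, one per connected component of its Dynkin diagram, so g ≅ D_4 ⊕ D_4 (dimension 28 + 28 = 56).

type D_4 ⊕ type D_4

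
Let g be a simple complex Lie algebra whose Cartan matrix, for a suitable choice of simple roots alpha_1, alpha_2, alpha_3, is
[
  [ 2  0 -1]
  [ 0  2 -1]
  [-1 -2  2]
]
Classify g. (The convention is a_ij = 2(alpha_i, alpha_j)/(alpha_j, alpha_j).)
The matrix has rank 3 with 2's on the diagonal. Reading the off-diagonal entries as Dynkin edges (a single edge where a_ij = a_ji = -1; a double or triple edge where a_ij * a_ji = 2 or 3), the diagram is a chain of 3 nodes with a double edge at one end; the terminal node there is the unique short simple root (B_3). One simple-root ordering that puts it in standard form is (alpha_1, alpha_3, alpha_2). So the algebra is type B_3, i.e. so(7).

B_3 (so(7))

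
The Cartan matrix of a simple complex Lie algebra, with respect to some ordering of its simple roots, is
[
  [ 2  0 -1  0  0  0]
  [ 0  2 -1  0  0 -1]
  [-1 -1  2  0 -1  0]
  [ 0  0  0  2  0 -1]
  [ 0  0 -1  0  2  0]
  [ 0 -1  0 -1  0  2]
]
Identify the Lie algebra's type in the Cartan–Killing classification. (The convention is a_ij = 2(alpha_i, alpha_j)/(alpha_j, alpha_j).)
The matrix has rank 6 with 2's on the diagonal. Reading the off-diagonal entries as Dynkin edges (a single edge where a_ij = a_ji = -1; a double or triple edge where a_ij * a_ji = 2 or 3), the diagram is a chain of 4 nodes with a fork of two nodes at one end (D_6). One simple-root ordering that puts it in standard form is (alpha_4, alpha_6, alpha_2, alpha_3, alpha_1, alpha_5). So the algebra is type D_6, i.e. so(12).

D_6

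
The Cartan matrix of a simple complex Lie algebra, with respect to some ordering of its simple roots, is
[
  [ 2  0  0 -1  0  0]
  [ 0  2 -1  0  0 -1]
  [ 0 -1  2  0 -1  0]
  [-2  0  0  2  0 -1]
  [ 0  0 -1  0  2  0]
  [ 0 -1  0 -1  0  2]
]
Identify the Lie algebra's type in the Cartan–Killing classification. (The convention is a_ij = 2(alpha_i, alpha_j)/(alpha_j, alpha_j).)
The matrix has rank 6 with 2's on the diagonal. Reading the off-diagonal entries as Dynkin edges (a single edge where a_ij = a_ji = -1; a double or triple edge where a_ij * a_ji = 2 or 3), the diagram is a chain of 6 nodes with a double edge at one end; the terminal node there is the unique short simple root (B_6). One simple-root ordering that puts it in standard form is (alpha_5, alpha_3, alpha_2, alpha_6, alpha_4, alpha_1). So the algebra is type B_6, i.e. so(13).

B_6 (so(13))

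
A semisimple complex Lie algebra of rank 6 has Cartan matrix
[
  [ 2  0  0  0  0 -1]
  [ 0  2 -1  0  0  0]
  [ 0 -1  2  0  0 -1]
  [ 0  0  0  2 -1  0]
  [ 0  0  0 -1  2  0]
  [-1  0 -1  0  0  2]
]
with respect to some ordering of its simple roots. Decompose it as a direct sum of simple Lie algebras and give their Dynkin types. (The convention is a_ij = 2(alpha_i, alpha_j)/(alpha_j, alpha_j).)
A_2 + A_4

The diagram associated to this matrix has two connected components: the simple roots {alpha_4, alpha_5} form a chain of 2 nodes with single edges (A_2), and {alpha_1, alpha_2, alpha_3, alpha_6} form a chain of 4 nodes with single edges (A_4). A semisimple Lie algebra decomposes uniquely as the direct sum of simple ideals, one per connected component of its Dynkin diagram, so g ≅ A_2 ⊕ A_4 (dimension 8 + 24 = 32).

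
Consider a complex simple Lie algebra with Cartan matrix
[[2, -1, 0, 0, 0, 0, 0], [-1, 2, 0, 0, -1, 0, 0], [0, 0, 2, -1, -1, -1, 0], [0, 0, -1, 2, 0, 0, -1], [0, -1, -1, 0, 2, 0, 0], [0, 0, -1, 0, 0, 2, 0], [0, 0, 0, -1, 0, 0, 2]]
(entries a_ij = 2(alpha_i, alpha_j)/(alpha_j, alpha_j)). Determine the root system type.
E7

The matrix has rank 7 with 2's on the diagonal. Reading the off-diagonal entries as Dynkin edges (a single edge where a_ij = a_ji = -1; a double or triple edge where a_ij * a_ji = 2 or 3), the diagram is a chain of 6 nodes with one extra node attached to the third node from one end (E_7). One simple-root ordering that puts it in standard form is (alpha_7, alpha_6, alpha_4, alpha_3, alpha_5, alpha_2, alpha_1). So the algebra is type E_7.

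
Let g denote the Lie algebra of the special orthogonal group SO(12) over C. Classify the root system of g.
type D_6

This is so(12) with 12 even, which has dimension 12(12-1)/2 = 66 and rank 12/2 = 6. In the classification of classical Lie algebras, the orthogonal algebra so(2n) in an even number of variables has type D_n; here n = 6, so the Dynkin diagram is a chain of 4 nodes with a fork of two nodes at one end (D_6). Hence the type is D_6.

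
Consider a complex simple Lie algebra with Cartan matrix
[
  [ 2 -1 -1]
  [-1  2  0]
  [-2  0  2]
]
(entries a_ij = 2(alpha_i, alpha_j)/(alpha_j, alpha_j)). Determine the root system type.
The matrix has rank 3 with 2's on the diagonal. Reading the off-diagonal entries as Dynkin edges (a single edge where a_ij = a_ji = -1; a double or triple edge where a_ij * a_ji = 2 or 3), the diagram is a chain of 3 nodes with a double edge at one end; the terminal node there is the unique long simple root (C_3). One simple-root ordering that puts it in standard form is (alpha_2, alpha_1, alpha_3). So the algebra is type C_3, i.e. sp(6).

C_3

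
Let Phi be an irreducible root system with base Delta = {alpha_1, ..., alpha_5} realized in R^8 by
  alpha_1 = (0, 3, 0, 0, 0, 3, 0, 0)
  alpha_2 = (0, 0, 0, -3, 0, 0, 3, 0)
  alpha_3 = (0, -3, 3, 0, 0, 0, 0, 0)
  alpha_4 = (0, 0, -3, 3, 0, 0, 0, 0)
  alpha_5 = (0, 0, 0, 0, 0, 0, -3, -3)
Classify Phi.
Compute the Cartan integers a_ij = 2(alpha_i, alpha_j)/(alpha_j, alpha_j); the resulting 5x5 Cartan matrix is
[[2, 0, -1, 0, 0], [0, 2, 0, -1, -1], [-1, 0, 2, -1, 0], [0, -1, -1, 2, 0], [0, -1, 0, 0, 2]].
All simple roots have the same length, so the diagram is simply laced. The associated Dynkin diagram is a chain of 5 nodes with single edges (A_5), so the type is A_5 (the algebra sl(6)).

A_5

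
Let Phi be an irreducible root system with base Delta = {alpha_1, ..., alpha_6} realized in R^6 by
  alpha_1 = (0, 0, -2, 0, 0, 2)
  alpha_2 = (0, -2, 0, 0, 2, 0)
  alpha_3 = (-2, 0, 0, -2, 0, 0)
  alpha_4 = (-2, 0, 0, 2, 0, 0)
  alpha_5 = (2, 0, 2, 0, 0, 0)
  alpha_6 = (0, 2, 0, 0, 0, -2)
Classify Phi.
type D_6

Compute the Cartan integers a_ij = 2(alpha_i, alpha_j)/(alpha_j, alpha_j); the resulting 6x6 Cartan matrix is
[[2, 0, 0, 0, -1, -1], [0, 2, 0, 0, 0, -1], [0, 0, 2, 0, -1, 0], [0, 0, 0, 2, -1, 0], [-1, 0, -1, -1, 2, 0], [-1, -1, 0, 0, 0, 2]].
All simple roots have the same length, so the diagram is simply laced. The associated Dynkin diagram is a chain of 4 nodes with a fork of two nodes at one end (D_6), so the type is D_6 (the algebra so(12)).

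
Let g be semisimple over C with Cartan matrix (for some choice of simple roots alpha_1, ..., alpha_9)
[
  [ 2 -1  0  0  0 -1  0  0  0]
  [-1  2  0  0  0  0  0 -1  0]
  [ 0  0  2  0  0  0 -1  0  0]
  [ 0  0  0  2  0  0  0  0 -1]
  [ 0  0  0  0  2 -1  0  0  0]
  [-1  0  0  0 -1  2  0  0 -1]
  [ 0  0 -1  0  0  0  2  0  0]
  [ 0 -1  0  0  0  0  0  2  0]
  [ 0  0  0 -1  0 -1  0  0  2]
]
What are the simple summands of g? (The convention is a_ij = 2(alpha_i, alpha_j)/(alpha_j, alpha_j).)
The diagram associated to this matrix has two connected components: the simple roots {alpha_3, alpha_7} form a chain of 2 nodes with single edges (A_2), and {alpha_1, alpha_2, alpha_4, alpha_5, alpha_6, alpha_8, alpha_9} form a chain of 6 nodes with one extra node attached to the third node from one end (E_7). A semisimple Lie algebra decomposes uniquely as the direct sum of simple ideals, one per connected component of its Dynkin diagram, so g ≅ A_2 ⊕ E_7 (dimension 8 + 133 = 141).

A_2 + E_7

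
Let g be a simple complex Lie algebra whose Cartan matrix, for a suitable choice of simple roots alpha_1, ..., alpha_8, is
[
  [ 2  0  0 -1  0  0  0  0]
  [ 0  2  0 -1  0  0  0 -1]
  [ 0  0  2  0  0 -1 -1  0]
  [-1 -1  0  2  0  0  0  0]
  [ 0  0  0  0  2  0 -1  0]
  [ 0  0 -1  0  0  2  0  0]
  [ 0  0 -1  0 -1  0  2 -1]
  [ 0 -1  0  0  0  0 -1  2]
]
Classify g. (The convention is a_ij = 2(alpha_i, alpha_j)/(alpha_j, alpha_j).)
E_8

The matrix has rank 8 with 2's on the diagonal. Reading the off-diagonal entries as Dynkin edges (a single edge where a_ij = a_ji = -1; a double or triple edge where a_ij * a_ji = 2 or 3), the diagram is a chain of 7 nodes with one extra node attached to the third node from one end (E_8). One simple-root ordering that puts it in standard form is (alpha_6, alpha_5, alpha_3, alpha_7, alpha_8, alpha_2, alpha_4, alpha_1). So the algebra is type E_8.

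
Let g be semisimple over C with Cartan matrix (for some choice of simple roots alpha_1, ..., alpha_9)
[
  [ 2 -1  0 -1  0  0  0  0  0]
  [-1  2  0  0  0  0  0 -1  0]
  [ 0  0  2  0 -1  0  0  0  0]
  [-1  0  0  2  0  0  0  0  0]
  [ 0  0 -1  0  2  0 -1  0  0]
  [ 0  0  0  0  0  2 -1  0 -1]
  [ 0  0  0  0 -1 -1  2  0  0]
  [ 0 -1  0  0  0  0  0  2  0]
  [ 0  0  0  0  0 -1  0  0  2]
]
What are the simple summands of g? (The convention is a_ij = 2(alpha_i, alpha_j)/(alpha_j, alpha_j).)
A_4 + A_5

The diagram associated to this matrix has two connected components: the simple roots {alpha_1, alpha_2, alpha_4, alpha_8} form a chain of 4 nodes with single edges (A_4), and {alpha_3, alpha_5, alpha_6, alpha_7, alpha_9} form a chain of 5 nodes with single edges (A_5). A semisimple Lie algebra decomposes uniquely as the direct sum of simple ideals, one per connected component of its Dynkin diagram, so g ≅ A_4 ⊕ A_5 (dimension 24 + 35 = 59).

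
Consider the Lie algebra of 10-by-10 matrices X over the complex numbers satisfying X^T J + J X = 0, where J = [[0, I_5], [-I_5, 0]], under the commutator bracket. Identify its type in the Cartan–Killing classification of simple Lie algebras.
C_5 (sp(10))

This is sp(10), which has dimension 10(10+1)/2 = 55 and rank 10/2 = 5. In the classification of classical Lie algebras, the symplectic algebra sp(2n) has type C_n; here n = 5, so the Dynkin diagram is a chain of 5 nodes with a double edge at one end; the terminal node there is the unique long simple root (C_5). Hence the type is C_5.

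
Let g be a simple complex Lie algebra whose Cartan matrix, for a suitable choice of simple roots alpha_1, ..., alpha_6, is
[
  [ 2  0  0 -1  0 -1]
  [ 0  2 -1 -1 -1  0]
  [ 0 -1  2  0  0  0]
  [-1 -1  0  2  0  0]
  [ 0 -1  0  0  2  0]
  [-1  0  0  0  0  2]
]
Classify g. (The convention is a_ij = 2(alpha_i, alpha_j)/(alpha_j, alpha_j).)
The matrix has rank 6 with 2's on the diagonal. Reading the off-diagonal entries as Dynkin edges (a single edge where a_ij = a_ji = -1; a double or triple edge where a_ij * a_ji = 2 or 3), the diagram is a chain of 4 nodes with a fork of two nodes at one end (D_6). One simple-root ordering that puts it in standard form is (alpha_6, alpha_1, alpha_4, alpha_2, alpha_3, alpha_5). So the algebra is type D_6, i.e. so(12).

D_6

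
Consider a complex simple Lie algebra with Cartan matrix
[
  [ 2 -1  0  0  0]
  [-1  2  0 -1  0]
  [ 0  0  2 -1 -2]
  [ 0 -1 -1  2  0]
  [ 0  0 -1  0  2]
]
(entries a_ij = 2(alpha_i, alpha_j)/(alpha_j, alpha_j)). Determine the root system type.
The matrix has rank 5 with 2's on the diagonal. Reading the off-diagonal entries as Dynkin edges (a single edge where a_ij = a_ji = -1; a double or triple edge where a_ij * a_ji = 2 or 3), the diagram is a chain of 5 nodes with a double edge at one end; the terminal node there is the unique short simple root (B_5). One simple-root ordering that puts it in standard form is (alpha_1, alpha_2, alpha_4, alpha_3, alpha_5). So the algebra is type B_5, i.e. so(11).

B_5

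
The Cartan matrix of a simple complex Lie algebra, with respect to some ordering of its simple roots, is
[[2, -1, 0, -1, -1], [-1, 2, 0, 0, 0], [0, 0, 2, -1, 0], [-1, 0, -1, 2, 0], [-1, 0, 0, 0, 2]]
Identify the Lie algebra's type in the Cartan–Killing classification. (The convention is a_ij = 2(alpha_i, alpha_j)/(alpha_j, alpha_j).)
type D_5

The matrix has rank 5 with 2's on the diagonal. Reading the off-diagonal entries as Dynkin edges (a single edge where a_ij = a_ji = -1; a double or triple edge where a_ij * a_ji = 2 or 3), the diagram is a chain of 3 nodes with a fork of two nodes at one end (D_5). One simple-root ordering that puts it in standard form is (alpha_3, alpha_4, alpha_1, alpha_2, alpha_5). So the algebra is type D_5, i.e. so(10).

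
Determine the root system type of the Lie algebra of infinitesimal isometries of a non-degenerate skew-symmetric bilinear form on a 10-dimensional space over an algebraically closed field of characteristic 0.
This is sp(10), which has dimension 10(10+1)/2 = 55 and rank 10/2 = 5. In the classification of classical Lie algebras, the symplectic algebra sp(2n) has type C_n; here n = 5, so the Dynkin diagram is a chain of 5 nodes with a double edge at one end; the terminal node there is the unique long simple root (C_5). Hence the type is C_5.

C5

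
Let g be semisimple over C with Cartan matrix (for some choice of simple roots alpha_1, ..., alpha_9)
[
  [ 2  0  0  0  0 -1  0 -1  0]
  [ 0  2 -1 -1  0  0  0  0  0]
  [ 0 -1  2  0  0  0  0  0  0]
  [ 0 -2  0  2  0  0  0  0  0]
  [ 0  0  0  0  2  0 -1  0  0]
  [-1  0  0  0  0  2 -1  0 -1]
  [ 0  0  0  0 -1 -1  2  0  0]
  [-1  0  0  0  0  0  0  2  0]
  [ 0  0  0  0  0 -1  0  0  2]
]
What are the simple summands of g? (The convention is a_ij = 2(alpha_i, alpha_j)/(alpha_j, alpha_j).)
C3 ⊕ E6

The diagram associated to this matrix has two connected components: the simple roots {alpha_2, alpha_3, alpha_4} form a chain of 3 nodes with a double edge at one end; the terminal node there is the unique long simple root (C_3), and {alpha_1, alpha_5, alpha_6, alpha_7, alpha_8, alpha_9} form a chain of 5 nodes with one extra node attached to the third node from one end (E_6). A semisimple Lie algebra decomposes uniquely as the direct sum of simple ideals, one per connected component of its Dynkin diagram, so g ≅ C_3 ⊕ E_6 (dimension 21 + 78 = 99).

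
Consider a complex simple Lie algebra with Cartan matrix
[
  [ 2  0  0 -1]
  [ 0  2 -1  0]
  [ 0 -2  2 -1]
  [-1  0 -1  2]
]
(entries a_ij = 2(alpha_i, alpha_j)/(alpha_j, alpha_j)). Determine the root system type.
The matrix has rank 4 with 2's on the diagonal. Reading the off-diagonal entries as Dynkin edges (a single edge where a_ij = a_ji = -1; a double or triple edge where a_ij * a_ji = 2 or 3), the diagram is a chain of 4 nodes with a double edge at one end; the terminal node there is the unique short simple root (B_4). One simple-root ordering that puts it in standard form is (alpha_1, alpha_4, alpha_3, alpha_2). So the algebra is type B_4, i.e. so(9).

B_4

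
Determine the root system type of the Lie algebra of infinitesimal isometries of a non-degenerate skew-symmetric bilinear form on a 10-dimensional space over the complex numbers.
This is sp(10), which has dimension 10(10+1)/2 = 55 and rank 10/2 = 5. In the classification of classical Lie algebras, the symplectic algebra sp(2n) has type C_n; here n = 5, so the Dynkin diagram is a chain of 5 nodes with a double edge at one end; the terminal node there is the unique long simple root (C_5). Hence the type is C_5.

type C_5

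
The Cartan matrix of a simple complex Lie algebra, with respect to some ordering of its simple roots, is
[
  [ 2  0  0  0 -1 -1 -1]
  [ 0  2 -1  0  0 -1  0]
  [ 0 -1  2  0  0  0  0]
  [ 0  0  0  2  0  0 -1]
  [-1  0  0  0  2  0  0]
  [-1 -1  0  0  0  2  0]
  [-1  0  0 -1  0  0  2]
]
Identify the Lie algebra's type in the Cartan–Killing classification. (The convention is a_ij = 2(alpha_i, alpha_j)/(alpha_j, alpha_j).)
The matrix has rank 7 with 2's on the diagonal. Reading the off-diagonal entries as Dynkin edges (a single edge where a_ij = a_ji = -1; a double or triple edge where a_ij * a_ji = 2 or 3), the diagram is a chain of 6 nodes with one extra node attached to the third node from one end (E_7). One simple-root ordering that puts it in standard form is (alpha_4, alpha_5, alpha_7, alpha_1, alpha_6, alpha_2, alpha_3). So the algebra is type E_7.

E7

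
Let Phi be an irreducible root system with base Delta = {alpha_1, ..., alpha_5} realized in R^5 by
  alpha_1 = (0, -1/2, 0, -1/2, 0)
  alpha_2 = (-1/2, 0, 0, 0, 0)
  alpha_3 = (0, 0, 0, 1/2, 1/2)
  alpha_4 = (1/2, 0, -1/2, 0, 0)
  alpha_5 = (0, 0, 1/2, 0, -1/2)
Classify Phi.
B5

Compute the Cartan integers a_ij = 2(alpha_i, alpha_j)/(alpha_j, alpha_j); the resulting 5x5 Cartan matrix is
[[2, 0, -1, 0, 0], [0, 2, 0, -1, 0], [-1, 0, 2, 0, -1], [0, -2, 0, 2, -1], [0, 0, -1, -1, 2]].
The roots have two lengths (squared-length ratio 2:1); the short ones are alpha_{2}. The associated Dynkin diagram is a chain of 5 nodes with a double edge at one end; the terminal node there is the unique short simple root (B_5), so the type is B_5 (the algebra so(11)).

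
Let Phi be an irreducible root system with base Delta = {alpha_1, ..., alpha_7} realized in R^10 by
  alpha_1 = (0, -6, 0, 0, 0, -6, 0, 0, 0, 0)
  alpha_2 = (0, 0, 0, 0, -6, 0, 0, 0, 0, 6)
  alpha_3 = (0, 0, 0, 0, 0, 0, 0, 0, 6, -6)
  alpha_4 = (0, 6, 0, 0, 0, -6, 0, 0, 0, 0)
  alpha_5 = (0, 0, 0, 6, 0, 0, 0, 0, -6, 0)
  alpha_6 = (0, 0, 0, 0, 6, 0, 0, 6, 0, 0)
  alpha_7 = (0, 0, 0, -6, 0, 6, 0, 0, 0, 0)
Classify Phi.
Compute the Cartan integers a_ij = 2(alpha_i, alpha_j)/(alpha_j, alpha_j); the resulting 7x7 Cartan matrix is
[[2, 0, 0, 0, 0, 0, -1], [0, 2, -1, 0, 0, -1, 0], [0, -1, 2, 0, -1, 0, 0], [0, 0, 0, 2, 0, 0, -1], [0, 0, -1, 0, 2, 0, -1], [0, -1, 0, 0, 0, 2, 0], [-1, 0, 0, -1, -1, 0, 2]].
All simple roots have the same length, so the diagram is simply laced. The associated Dynkin diagram is a chain of 5 nodes with a fork of two nodes at one end (D_7), so the type is D_7 (the algebra so(14)).

type D_7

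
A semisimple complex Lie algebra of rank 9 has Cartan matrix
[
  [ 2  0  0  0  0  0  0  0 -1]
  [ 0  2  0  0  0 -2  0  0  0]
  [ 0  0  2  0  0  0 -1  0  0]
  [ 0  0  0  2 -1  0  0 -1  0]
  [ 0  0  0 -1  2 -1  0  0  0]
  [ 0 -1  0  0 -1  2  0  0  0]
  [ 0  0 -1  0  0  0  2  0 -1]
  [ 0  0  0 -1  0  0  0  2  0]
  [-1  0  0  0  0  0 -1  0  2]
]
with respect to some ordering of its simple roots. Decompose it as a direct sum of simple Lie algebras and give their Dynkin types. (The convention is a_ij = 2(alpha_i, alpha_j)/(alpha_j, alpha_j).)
A4 + C5

The diagram associated to this matrix has two connected components: the simple roots {alpha_1, alpha_3, alpha_7, alpha_9} form a chain of 4 nodes with single edges (A_4), and {alpha_2, alpha_4, alpha_5, alpha_6, alpha_8} form a chain of 5 nodes with a double edge at one end; the terminal node there is the unique long simple root (C_5). A semisimple Lie algebra decomposes uniquely as the direct sum of simple ideals, one per connected component of its Dynkin diagram, so g ≅ A_4 ⊕ C_5 (dimension 24 + 55 = 79).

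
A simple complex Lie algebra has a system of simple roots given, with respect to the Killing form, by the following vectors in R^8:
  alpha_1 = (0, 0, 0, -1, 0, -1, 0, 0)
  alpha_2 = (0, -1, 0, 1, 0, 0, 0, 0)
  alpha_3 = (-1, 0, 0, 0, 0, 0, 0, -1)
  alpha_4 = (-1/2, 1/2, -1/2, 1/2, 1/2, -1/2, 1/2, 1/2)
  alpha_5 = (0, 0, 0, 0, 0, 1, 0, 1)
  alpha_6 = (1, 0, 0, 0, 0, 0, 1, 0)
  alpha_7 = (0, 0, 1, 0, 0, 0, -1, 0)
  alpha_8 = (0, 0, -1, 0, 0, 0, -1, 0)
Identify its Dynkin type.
Compute the Cartan integers a_ij = 2(alpha_i, alpha_j)/(alpha_j, alpha_j); the resulting 8x8 Cartan matrix is
[[2, -1, 0, 0, -1, 0, 0, 0], [-1, 2, 0, 0, 0, 0, 0, 0], [0, 0, 2, 0, -1, -1, 0, 0], [0, 0, 0, 2, 0, 0, -1, 0], [-1, 0, -1, 0, 2, 0, 0, 0], [0, 0, -1, 0, 0, 2, -1, -1], [0, 0, 0, -1, 0, -1, 2, 0], [0, 0, 0, 0, 0, -1, 0, 2]].
All simple roots have the same length, so the diagram is simply laced. The associated Dynkin diagram is a chain of 7 nodes with one extra node attached to the third node from one end (E_8), so the type is E_8.

E_8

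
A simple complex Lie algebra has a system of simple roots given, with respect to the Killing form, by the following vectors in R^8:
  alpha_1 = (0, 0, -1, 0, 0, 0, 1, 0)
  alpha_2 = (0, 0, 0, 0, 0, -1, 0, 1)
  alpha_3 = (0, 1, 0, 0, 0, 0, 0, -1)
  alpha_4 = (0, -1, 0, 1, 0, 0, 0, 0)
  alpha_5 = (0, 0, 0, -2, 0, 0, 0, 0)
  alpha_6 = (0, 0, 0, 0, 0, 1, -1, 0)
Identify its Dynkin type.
C6

Compute the Cartan integers a_ij = 2(alpha_i, alpha_j)/(alpha_j, alpha_j); the resulting 6x6 Cartan matrix is
[[2, 0, 0, 0, 0, -1], [0, 2, -1, 0, 0, -1], [0, -1, 2, -1, 0, 0], [0, 0, -1, 2, -1, 0], [0, 0, 0, -2, 2, 0], [-1, -1, 0, 0, 0, 2]].
The roots have two lengths (squared-length ratio 2:1); the short ones are alpha_{1,2,3,4,6}. The associated Dynkin diagram is a chain of 6 nodes with a double edge at one end; the terminal node there is the unique long simple root (C_6), so the type is C_6 (the algebra sp(12)).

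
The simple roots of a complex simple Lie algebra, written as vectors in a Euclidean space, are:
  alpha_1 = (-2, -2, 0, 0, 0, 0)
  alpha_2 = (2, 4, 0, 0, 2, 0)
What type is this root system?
type G_2

Compute the Cartan integers a_ij = 2(alpha_i, alpha_j)/(alpha_j, alpha_j); the resulting 2x2 Cartan matrix is
[[2, -1], [-3, 2]].
The roots have two lengths (squared-length ratio 3:1); the short ones are alpha_{1}. The associated Dynkin diagram is two nodes joined by a triple edge (G_2), so the type is G_2.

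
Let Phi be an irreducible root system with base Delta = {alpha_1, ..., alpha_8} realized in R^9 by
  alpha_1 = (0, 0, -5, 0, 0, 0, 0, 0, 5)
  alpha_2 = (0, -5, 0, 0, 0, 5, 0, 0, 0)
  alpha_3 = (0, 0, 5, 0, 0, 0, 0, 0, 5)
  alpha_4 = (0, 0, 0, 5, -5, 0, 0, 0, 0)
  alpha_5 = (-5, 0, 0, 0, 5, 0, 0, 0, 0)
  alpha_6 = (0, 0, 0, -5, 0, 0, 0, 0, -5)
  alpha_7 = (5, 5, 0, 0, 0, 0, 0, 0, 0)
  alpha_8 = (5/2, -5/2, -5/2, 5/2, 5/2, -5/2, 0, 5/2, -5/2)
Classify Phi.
Compute the Cartan integers a_ij = 2(alpha_i, alpha_j)/(alpha_j, alpha_j); the resulting 8x8 Cartan matrix is
[[2, 0, 0, 0, 0, -1, 0, 0], [0, 2, 0, 0, 0, 0, -1, 0], [0, 0, 2, 0, 0, -1, 0, -1], [0, 0, 0, 2, -1, -1, 0, 0], [0, 0, 0, -1, 2, 0, -1, 0], [-1, 0, -1, -1, 0, 2, 0, 0], [0, -1, 0, 0, -1, 0, 2, 0], [0, 0, -1, 0, 0, 0, 0, 2]].
All simple roots have the same length, so the diagram is simply laced. The associated Dynkin diagram is a chain of 7 nodes with one extra node attached to the third node from one end (E_8), so the type is E_8.

E_8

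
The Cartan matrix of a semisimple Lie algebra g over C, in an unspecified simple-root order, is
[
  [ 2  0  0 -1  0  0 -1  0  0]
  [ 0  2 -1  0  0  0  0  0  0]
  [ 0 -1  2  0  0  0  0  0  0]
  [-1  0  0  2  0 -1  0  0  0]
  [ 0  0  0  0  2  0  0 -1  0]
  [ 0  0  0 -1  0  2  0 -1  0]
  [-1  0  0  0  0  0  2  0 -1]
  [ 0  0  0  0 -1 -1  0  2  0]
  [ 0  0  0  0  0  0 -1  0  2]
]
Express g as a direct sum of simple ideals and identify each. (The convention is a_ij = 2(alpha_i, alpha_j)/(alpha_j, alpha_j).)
type A_2 + type A_7

The diagram associated to this matrix has two connected components: the simple roots {alpha_2, alpha_3} form a chain of 2 nodes with single edges (A_2), and {alpha_1, alpha_4, alpha_5, alpha_6, alpha_7, alpha_8, alpha_9} form a chain of 7 nodes with single edges (A_7). A semisimple Lie algebra decomposes uniquely as the direct sum of simple ideals, one per connected component of its Dynkin diagram, so g ≅ A_2 ⊕ A_7 (dimension 8 + 63 = 71).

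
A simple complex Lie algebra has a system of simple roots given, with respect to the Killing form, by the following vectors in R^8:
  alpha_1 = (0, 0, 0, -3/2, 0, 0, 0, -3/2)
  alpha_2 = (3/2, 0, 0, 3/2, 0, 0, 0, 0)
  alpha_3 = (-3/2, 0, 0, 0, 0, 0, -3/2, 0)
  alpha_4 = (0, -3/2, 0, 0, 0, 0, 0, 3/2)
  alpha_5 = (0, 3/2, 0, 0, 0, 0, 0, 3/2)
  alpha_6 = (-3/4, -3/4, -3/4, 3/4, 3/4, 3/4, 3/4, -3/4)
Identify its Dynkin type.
E_6

Compute the Cartan integers a_ij = 2(alpha_i, alpha_j)/(alpha_j, alpha_j); the resulting 6x6 Cartan matrix is
[[2, -1, 0, -1, -1, 0], [-1, 2, -1, 0, 0, 0], [0, -1, 2, 0, 0, 0], [-1, 0, 0, 2, 0, 0], [-1, 0, 0, 0, 2, -1], [0, 0, 0, 0, -1, 2]].
All simple roots have the same length, so the diagram is simply laced. The associated Dynkin diagram is a chain of 5 nodes with one extra node attached to the third node from one end (E_6), so the type is E_6.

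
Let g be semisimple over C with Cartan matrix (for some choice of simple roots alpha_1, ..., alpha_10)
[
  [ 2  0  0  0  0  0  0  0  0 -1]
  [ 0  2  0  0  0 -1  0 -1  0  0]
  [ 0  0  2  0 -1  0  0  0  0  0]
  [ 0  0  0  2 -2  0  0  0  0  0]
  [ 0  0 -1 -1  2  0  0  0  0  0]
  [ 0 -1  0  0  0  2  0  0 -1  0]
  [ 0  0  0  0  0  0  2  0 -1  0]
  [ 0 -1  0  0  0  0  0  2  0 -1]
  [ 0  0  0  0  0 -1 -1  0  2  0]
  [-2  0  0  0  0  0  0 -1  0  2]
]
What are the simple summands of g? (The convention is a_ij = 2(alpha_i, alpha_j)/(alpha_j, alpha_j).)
The diagram associated to this matrix has two connected components: the simple roots {alpha_1, alpha_2, alpha_6, alpha_7, alpha_8, alpha_9, alpha_10} form a chain of 7 nodes with a double edge at one end; the terminal node there is the unique short simple root (B_7), and {alpha_3, alpha_4, alpha_5} form a chain of 3 nodes with a double edge at one end; the terminal node there is the unique long simple root (C_3). A semisimple Lie algebra decomposes uniquely as the direct sum of simple ideals, one per connected component of its Dynkin diagram, so g ≅ B_7 ⊕ C_3 (dimension 105 + 21 = 126).

type B_7 + type C_3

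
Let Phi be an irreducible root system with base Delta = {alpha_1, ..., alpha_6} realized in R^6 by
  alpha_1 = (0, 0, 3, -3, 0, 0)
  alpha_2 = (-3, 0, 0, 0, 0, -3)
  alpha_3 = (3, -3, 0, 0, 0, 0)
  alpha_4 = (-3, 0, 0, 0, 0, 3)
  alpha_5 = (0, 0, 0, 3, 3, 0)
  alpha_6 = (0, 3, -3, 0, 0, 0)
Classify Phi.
Compute the Cartan integers a_ij = 2(alpha_i, alpha_j)/(alpha_j, alpha_j); the resulting 6x6 Cartan matrix is
[[2, 0, 0, 0, -1, -1], [0, 2, -1, 0, 0, 0], [0, -1, 2, -1, 0, -1], [0, 0, -1, 2, 0, 0], [-1, 0, 0, 0, 2, 0], [-1, 0, -1, 0, 0, 2]].
All simple roots have the same length, so the diagram is simply laced. The associated Dynkin diagram is a chain of 4 nodes with a fork of two nodes at one end (D_6), so the type is D_6 (the algebra so(12)).

D_6 (so(12))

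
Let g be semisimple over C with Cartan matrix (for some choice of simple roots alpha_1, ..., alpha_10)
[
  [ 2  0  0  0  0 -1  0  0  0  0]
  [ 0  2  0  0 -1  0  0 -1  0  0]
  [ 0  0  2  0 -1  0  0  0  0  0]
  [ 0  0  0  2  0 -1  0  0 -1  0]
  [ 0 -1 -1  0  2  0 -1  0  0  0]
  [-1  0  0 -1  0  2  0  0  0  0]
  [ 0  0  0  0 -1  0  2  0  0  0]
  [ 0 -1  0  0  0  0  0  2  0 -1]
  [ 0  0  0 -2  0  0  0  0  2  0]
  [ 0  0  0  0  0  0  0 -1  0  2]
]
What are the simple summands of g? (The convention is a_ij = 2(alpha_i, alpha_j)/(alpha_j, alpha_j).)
C_4 (sp(8)) + D_6 (so(12))

The diagram associated to this matrix has two connected components: the simple roots {alpha_1, alpha_4, alpha_6, alpha_9} form a chain of 4 nodes with a double edge at one end; the terminal node there is the unique long simple root (C_4), and {alpha_2, alpha_3, alpha_5, alpha_7, alpha_8, alpha_10} form a chain of 4 nodes with a fork of two nodes at one end (D_6). A semisimple Lie algebra decomposes uniquely as the direct sum of simple ideals, one per connected component of its Dynkin diagram, so g ≅ C_4 ⊕ D_6 (dimension 36 + 66 = 102).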